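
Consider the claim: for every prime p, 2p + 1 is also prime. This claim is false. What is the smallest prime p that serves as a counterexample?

For p = 2, 3, 5 the conclusion holds.
p = 7: 2p + 1 = 15 = 3 × 5, not prime.

p = 7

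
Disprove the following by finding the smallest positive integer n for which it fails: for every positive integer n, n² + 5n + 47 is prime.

Check each positive integer n in order until n² + 5n + 47 is not prime.
For n = 1, 2, 3, 4, …, 35, 36, 37 the conclusion holds.
n = 38: n² + 5n + 47 = 1681 = 41 × 41, composite.

n = 38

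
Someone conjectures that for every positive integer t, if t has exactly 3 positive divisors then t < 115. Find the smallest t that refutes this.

For t = 4, 9, 25, 49 the conclusion holds.
t = 121: τ(121) = 3; 121 ≥ 115.

t = 121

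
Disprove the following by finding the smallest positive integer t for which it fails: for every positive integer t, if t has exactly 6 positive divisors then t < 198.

t = 207

For t = 12, 18, 20, 28, …, 172, 175, 188 the conclusion holds.
t = 207: τ(207) = 6; 207 ≥ 198.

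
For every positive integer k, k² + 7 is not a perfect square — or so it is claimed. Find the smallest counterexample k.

We need the least positive integer k for which k² + 7 is a perfect square.
For k = 1, 2 the conclusion holds.
k = 3: 3² + 7 = 16 = 4², a perfect square.
So k = 3 is the smallest counterexample.

k = 3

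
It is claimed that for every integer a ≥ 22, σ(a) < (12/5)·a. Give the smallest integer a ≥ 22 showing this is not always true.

a = 24

For a = 22, 23 the conclusion holds.
a = 24: σ(24) = 60; 60 ≥ 288/5.
Thus a = 24 disproves the claim, and no smaller a works.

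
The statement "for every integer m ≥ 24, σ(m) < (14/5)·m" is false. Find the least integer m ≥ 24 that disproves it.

m = 60

For m = 24, 25, 26, 27, …, 57, 58, 59 the conclusion holds.
m = 60: σ(60) = 168; 168 ≥ 168.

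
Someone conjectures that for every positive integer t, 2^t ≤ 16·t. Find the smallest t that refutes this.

The first 6 eligible values, up to t = 6, all satisfy the conclusion.
t = 7: 2^t = 128 and 16·t = 112, so 128 > 112.
So t = 7 is the smallest counterexample.

t = 7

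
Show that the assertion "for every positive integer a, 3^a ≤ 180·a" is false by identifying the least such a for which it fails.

a = 7

Check each positive integer a in order until 3^a > 180·a.
For a = 1, 2, 3, 4, 5, 6 the conclusion holds.
a = 7: 3^a = 2187 and 180·a = 1260, so 2187 > 1260.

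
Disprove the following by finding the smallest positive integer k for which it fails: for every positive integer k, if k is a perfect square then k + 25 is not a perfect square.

Check each positive integer k in order until k is a perfect square but k + 25 is a perfect square.
The first 11 eligible values, up to k = 121, all satisfy the conclusion.
k = 144: 144 = 12² and 144 + 25 = 169 = 13².
Thus k = 144 disproves the claim, and no smaller k works.

k = 144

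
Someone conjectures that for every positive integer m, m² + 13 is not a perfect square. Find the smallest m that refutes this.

m = 6

Check each positive integer m in order until m² + 13 is a perfect square.
For m = 1, 2, 3, 4, 5 the conclusion holds.
m = 6: 6² + 13 = 49 = 7², a perfect square.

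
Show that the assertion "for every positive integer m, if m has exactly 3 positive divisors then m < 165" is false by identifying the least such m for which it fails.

m = 4: τ(4) = 3; 4 < 165.
m = 9: τ(9) = 3; 9 < 165.
m = 25: τ(25) = 3; 25 < 165.
m = 49: τ(49) = 3; 49 < 165.
m = 121: τ(121) = 3; 121 < 165.
m = 169: τ(169) = 3; 169 ≥ 165.
Thus m = 169 disproves the claim, and no smaller m works.

m = 169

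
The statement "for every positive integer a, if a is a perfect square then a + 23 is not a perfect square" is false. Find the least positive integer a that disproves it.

a = 121

Check each positive integer a in order until a is a perfect square but a + 23 is a perfect square.
For a = 1, 4, 9, 16, 25, 36, 49, 64, 81, 100 the conclusion holds.
a = 121: 121 = 11² and 121 + 23 = 144 = 12².
Hence a = 121 is a counterexample.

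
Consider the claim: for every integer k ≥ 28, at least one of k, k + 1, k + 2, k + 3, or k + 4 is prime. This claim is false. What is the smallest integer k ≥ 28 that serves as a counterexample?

A counterexample is any integer k ≥ 28 such that k, k + 1, k + 2, k + 3, k + 4 are all composite; we check each in order.
k = 28: 29 is prime.
k = 29: 29 is prime.
k = 30: 31 is prime.
k = 31: 31 is prime.
k = 32: 32 = 2 × 16; 33 = 3 × 11; 34 = 2 × 17; 35 = 5 × 7; 36 = 2 × 18 — all composite.

k = 32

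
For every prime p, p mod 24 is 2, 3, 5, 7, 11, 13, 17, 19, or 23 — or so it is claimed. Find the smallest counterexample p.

A counterexample is any prime p such that the claim fails; we check each in order.
For p = 2, 3, 5, 7, …, 61, 67, 71 the conclusion holds.
p = 73: 73 mod 24 = 1 — not in {2, 3, 5, 7, 11, 13, 17, 19, 23}.
Thus p = 73 disproves the claim, and no smaller p works.

p = 73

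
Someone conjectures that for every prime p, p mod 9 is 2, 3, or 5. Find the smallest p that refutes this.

A counterexample is any prime p such that the claim fails; we check each in order.
For p = 2, 3, 5 the conclusion holds.
p = 7: 7 mod 9 = 7 — not in {2, 3, 5}.

p = 7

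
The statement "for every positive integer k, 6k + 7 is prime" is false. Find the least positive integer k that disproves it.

k = 3

Check each positive integer k in order until 6k + 7 is not prime.
For k = 1, 2 the conclusion holds.
k = 3: 6k + 7 = 25 = 5 × 5, composite.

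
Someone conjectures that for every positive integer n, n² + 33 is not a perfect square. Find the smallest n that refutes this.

Check each positive integer n in order until n² + 33 is a perfect square.
For n = 1, 2, 3 the conclusion holds.
n = 4: 4² + 33 = 49 = 7², a perfect square.
So n = 4 is the smallest counterexample.

n = 4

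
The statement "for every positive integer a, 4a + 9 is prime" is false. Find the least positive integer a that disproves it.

A counterexample is any positive integer a such that 4a + 9 is not prime; we check each in order.
a = 1: 4a + 9 = 13, prime.
a = 2: 4a + 9 = 17, prime.
a = 3: 4a + 9 = 21 = 3 × 7, composite.
Thus a = 3 disproves the claim, and no smaller a works.

a = 3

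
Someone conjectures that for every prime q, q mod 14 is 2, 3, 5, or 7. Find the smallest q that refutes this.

q = 11

A counterexample is any prime q such that the claim fails; we check each in order.
For q = 2, 3, 5, 7 the conclusion holds.
q = 11: 11 mod 14 = 11 — not in {2, 3, 5, 7}.
So q = 11 is the smallest counterexample.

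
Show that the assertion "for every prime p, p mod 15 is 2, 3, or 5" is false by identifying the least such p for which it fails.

We need the least prime p for which the claim fails.
p = 2: 2 mod 15 = 2.
p = 3: 3 mod 15 = 3.
p = 5: 5 mod 15 = 5.
p = 7: 7 mod 15 = 7 — not in {2, 3, 5}.
Hence p = 7 is a counterexample.

p = 7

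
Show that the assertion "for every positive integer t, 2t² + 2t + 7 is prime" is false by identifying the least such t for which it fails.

t = 1: 2t² + 2t + 7 = 11, prime.
t = 2: 2t² + 2t + 7 = 19, prime.
t = 3: 2t² + 2t + 7 = 31, prime.
t = 4: 2t² + 2t + 7 = 47, prime.
t = 5: 2t² + 2t + 7 = 67, prime.
t = 6: 2t² + 2t + 7 = 91 = 7 × 13, composite.

t = 6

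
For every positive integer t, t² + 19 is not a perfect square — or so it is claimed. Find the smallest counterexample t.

t = 9

We need the least positive integer t for which t² + 19 is a perfect square.
For t = 1, 2, 3, 4, 5, 6, 7, 8 the conclusion holds.
t = 9: 9² + 19 = 100 = 10², a perfect square.
Hence t = 9 is a counterexample.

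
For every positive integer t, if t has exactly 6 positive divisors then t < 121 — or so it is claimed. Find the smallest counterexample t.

Check each positive integer t in order until t has exactly 6 positive divisors but the claim fails.
For t = 12, 18, 20, 28, …, 99, 116, 117 the conclusion holds.
t = 124: τ(124) = 6; 124 ≥ 121.
Hence t = 124 is a counterexample.

t = 124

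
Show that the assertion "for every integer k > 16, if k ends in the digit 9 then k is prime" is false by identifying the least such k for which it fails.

A counterexample is any integer k > 16 such that k ends in the digit 9 but k is not prime; we check each in order.
For k = 19, 29 the conclusion holds.
k = 39: 39 ends in 9; 39 = 3 × 13, composite.
Hence k = 39 is a counterexample.

k = 39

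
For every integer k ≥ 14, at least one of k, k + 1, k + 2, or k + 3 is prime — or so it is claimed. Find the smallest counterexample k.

k = 24

A counterexample is any integer k ≥ 14 such that k, k + 1, k + 2, k + 3 are all composite; we check each in order.
The first 10 eligible values, up to k = 23, all satisfy the conclusion.
k = 24: 24 = 2 × 12; 25 = 5 × 5; 26 = 2 × 13; 27 = 3 × 9 — all composite.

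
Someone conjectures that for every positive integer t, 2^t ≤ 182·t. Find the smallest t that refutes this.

Check each positive integer t in order until 2^t > 182·t.
For t = 1, 2, 3, 4, 5, 6, 7, 8, 9, 10 the conclusion holds.
t = 11: 2^t = 2048 and 182·t = 2002, so 2048 > 2002.
So t = 11 is the smallest counterexample.

t = 11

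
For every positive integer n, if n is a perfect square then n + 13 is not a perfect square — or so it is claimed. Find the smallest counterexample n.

A counterexample is any positive integer n such that n is a perfect square but n + 13 is a perfect square; we check each in order.
n = 1: 1 + 13 = 14, not a perfect square.
n = 4: 4 + 13 = 17, not a perfect square.
n = 9: 9 + 13 = 22, not a perfect square.
n = 16: 16 + 13 = 29, not a perfect square.
n = 25: 25 + 13 = 38, not a perfect square.
n = 36: 36 = 6² and 36 + 13 = 49 = 7².
Hence n = 36 is a counterexample.

n = 36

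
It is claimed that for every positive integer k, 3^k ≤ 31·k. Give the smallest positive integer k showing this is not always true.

Check each positive integer k in order until 3^k > 31·k.
The first 4 eligible values, up to k = 4, all satisfy the conclusion.
k = 5: 3^k = 243 and 31·k = 155, so 243 > 155.

k = 5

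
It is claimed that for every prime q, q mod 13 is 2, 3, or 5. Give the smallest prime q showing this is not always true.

Check each prime q in order until the claim fails.
q = 2: 2 mod 13 = 2.
q = 3: 3 mod 13 = 3.
q = 5: 5 mod 13 = 5.
q = 7: 7 mod 13 = 7 — not in {2, 3, 5}.

q = 7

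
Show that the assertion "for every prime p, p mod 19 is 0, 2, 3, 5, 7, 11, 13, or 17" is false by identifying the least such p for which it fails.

p = 23

We need the least prime p for which the claim fails.
For p = 2, 3, 5, 7, 11, 13, 17, 19 the conclusion holds.
p = 23: 23 mod 19 = 4 — not in {0, 2, 3, 5, 7, 11, 13, 17}.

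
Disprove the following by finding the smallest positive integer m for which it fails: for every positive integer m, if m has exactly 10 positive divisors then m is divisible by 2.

m = 405

For m = 48, 80, 112, 162, 176, 208, 272, 304, 368 the conclusion holds.
m = 405: τ(405) = 10; 405 mod 2 = 1.
Thus m = 405 disproves the claim, and no smaller m works.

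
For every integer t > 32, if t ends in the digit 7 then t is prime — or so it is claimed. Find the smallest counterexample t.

t = 57

Check each integer t > 32 in order until t ends in the digit 7 but t is not prime.
t = 37: 37 ends in 7 and is prime.
t = 47: 47 ends in 7 and is prime.
t = 57: 57 ends in 7; 57 = 3 × 19, composite.
Hence t = 57 is a counterexample.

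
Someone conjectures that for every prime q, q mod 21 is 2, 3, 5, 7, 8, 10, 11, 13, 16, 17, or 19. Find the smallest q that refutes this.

q = 41

The first 12 eligible values, up to q = 37, all satisfy the conclusion.
q = 41: 41 mod 21 = 20 — not in {2, 3, 5, 7, 8, 10, 11, 13, 16, 17, 19}.
So q = 41 is the smallest counterexample.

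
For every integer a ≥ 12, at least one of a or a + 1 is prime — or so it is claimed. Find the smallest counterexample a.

a = 14

A counterexample is any integer a ≥ 12 such that a, a + 1 are both composite; we check each in order.
For a = 12, 13 the conclusion holds.
a = 14: 14 = 2 × 7; 15 = 3 × 5 — both composite.
So a = 14 is the smallest counterexample.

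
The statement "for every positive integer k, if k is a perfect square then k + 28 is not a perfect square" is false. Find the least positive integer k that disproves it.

k = 36

We need the least positive integer k for which k is a perfect square but k + 28 is a perfect square.
The first 5 eligible values, up to k = 25, all satisfy the conclusion.
k = 36: 36 = 6² and 36 + 28 = 64 = 8².
Hence k = 36 is a counterexample.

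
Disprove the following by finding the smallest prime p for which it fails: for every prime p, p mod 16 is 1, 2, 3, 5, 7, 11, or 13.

p = 31

We need the least prime p for which the claim fails.
For p = 2, 3, 5, 7, 11, 13, 17, 19, 23, 29 the conclusion holds.
p = 31: 31 mod 16 = 15 — not in {1, 2, 3, 5, 7, 11, 13}.
Hence p = 31 is a counterexample.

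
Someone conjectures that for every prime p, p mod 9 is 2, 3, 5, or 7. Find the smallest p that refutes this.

Check each prime p in order until the claim fails.
The first 5 eligible values, up to p = 11, all satisfy the conclusion.
p = 13: 13 mod 9 = 4 — not in {2, 3, 5, 7}.

p = 13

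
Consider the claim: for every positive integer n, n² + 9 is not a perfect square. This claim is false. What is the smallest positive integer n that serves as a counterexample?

n = 4

Check each positive integer n in order until n² + 9 is a perfect square.
n = 1: 1² + 9 = 10, not a perfect square.
n = 2: 2² + 9 = 13, not a perfect square.
n = 3: 3² + 9 = 18, not a perfect square.
n = 4: 4² + 9 = 25 = 5², a perfect square.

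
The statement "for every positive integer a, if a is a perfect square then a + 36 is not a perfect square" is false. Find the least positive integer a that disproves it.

a = 64

Check each positive integer a in order until a is a perfect square but a + 36 is a perfect square.
The first 7 eligible values, up to a = 49, all satisfy the conclusion.
a = 64: 64 = 8² and 64 + 36 = 100 = 10².
Thus a = 64 disproves the claim, and no smaller a works.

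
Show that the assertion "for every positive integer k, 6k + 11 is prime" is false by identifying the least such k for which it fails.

We need the least positive integer k for which 6k + 11 is not prime.
For k = 1, 2, 3 the conclusion holds.
k = 4: 6k + 11 = 35 = 5 × 7, composite.
Hence k = 4 is a counterexample.

k = 4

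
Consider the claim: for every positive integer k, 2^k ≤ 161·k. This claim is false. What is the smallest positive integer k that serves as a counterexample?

k = 11

We need the least positive integer k for which 2^k > 161·k.
The first 10 eligible values, up to k = 10, all satisfy the conclusion.
k = 11: 2^k = 2048 and 161·k = 1771, so 2048 > 1771.
Hence k = 11 is a counterexample.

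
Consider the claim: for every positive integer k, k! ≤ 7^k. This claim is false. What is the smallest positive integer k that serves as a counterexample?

Check each positive integer k in order until k! > 7^k.
For k = 1, 2, 3, 4, …, 14, 15, 16 the conclusion holds.
k = 17: k! = 355687428096000 and 7^k = 232630513987207, so 355687428096000 > 232630513987207.

k = 17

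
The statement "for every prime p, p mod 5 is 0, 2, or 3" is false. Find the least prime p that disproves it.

p = 11

We need the least prime p for which the claim fails.
The first 4 eligible values, up to p = 7, all satisfy the conclusion.
p = 11: 11 mod 5 = 1 — not in {0, 2, 3}.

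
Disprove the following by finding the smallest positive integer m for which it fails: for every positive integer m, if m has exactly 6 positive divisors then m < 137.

m = 147

A counterexample is any positive integer m such that m has exactly 6 positive divisors but the claim fails; we check each in order.
For m = 12, 18, 20, 28, …, 116, 117, 124 the conclusion holds.
m = 147: τ(147) = 6; 147 ≥ 137.
Thus m = 147 disproves the claim, and no smaller m works.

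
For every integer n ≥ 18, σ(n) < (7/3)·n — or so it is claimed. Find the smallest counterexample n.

A counterexample is any integer n ≥ 18 such that the claim fails; we check each in order.
The first 6 eligible values, up to n = 23, all satisfy the conclusion.
n = 24: σ(24) = 60; 60 ≥ 56.
Hence n = 24 is a counterexample.

n = 24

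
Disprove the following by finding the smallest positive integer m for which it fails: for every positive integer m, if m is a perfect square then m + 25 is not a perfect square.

m = 144

We need the least positive integer m for which m is a perfect square but m + 25 is a perfect square.
For m = 1, 4, 9, 16, …, 81, 100, 121 the conclusion holds.
m = 144: 144 = 12² and 144 + 25 = 169 = 13².
So m = 144 is the smallest counterexample.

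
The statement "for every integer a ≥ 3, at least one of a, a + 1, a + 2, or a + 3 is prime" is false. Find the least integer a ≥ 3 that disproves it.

A counterexample is any integer a ≥ 3 such that a, a + 1, a + 2, a + 3 are all composite; we check each in order.
For a = 3, 4, 5, 6, …, 21, 22, 23 the conclusion holds.
a = 24: 24 = 2 × 12; 25 = 5 × 5; 26 = 2 × 13; 27 = 3 × 9 — all composite.

a = 24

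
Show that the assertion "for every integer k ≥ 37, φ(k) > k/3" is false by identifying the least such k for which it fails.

k = 42

A counterexample is any integer k ≥ 37 such that the claim fails; we check each in order.
For k = 37, 38, 39, 40, 41 the conclusion holds.
k = 42: φ(42) = 12 and 42/3 = 14, so φ(42) ≤ 42/3.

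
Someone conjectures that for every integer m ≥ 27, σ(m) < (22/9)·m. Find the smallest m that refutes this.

We need the least integer m ≥ 27 for which the claim fails.
For m = 27, 28, 29, 30, 31, 32, 33, 34, 35 the conclusion holds.
m = 36: σ(36) = 91; 91 ≥ 88.

m = 36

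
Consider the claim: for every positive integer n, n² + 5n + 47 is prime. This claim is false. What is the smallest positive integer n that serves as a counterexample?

n = 38

We need the least positive integer n for which n² + 5n + 47 is not prime.
For n = 1, 2, 3, 4, …, 35, 36, 37 the conclusion holds.
n = 38: n² + 5n + 47 = 1681 = 41 × 41, composite.
Hence n = 38 is a counterexample.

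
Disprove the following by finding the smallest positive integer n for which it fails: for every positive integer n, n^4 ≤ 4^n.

n = 3

For n = 1, 2 the conclusion holds.
n = 3: n^4 = 81 and 4^n = 64, so 81 > 64.
Hence n = 3 is a counterexample.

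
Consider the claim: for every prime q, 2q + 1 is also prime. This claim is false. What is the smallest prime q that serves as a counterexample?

q = 7

For q = 2, 3, 5 the conclusion holds.
q = 7: 2q + 1 = 15 = 3 × 5, not prime.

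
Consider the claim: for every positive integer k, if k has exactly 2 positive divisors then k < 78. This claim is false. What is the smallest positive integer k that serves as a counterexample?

k = 79

A counterexample is any positive integer k such that k has exactly 2 positive divisors but the claim fails; we check each in order.
The first 21 eligible values, up to k = 73, all satisfy the conclusion.
k = 79: τ(79) = 2; 79 ≥ 78.
Hence k = 79 is a counterexample.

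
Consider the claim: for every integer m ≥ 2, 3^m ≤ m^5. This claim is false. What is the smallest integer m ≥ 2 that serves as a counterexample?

A counterexample is any integer m ≥ 2 such that 3^m > m^5; we check each in order.
For m = 2, 3, 4, 5, 6, 7, 8, 9, 10 the conclusion holds.
m = 11: 3^m = 177147 and m^5 = 161051, so 177147 > 161051.
So m = 11 is the smallest counterexample.

m = 11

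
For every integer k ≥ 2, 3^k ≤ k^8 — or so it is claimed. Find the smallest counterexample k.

k = 23

A counterexample is any integer k ≥ 2 such that 3^k > k^8; we check each in order.
For k = 2, 3, 4, 5, …, 20, 21, 22 the conclusion holds.
k = 23: 3^k = 94143178827 and k^8 = 78310985281, so 94143178827 > 78310985281.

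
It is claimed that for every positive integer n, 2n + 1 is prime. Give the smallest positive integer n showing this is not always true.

We need the least positive integer n for which 2n + 1 is not prime.
For n = 1, 2, 3 the conclusion holds.
n = 4: 2n + 1 = 9 = 3 × 3, composite.

n = 4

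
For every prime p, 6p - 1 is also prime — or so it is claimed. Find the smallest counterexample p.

p = 11

A counterexample is any prime p such that 6p - 1 is not prime; we check each in order.
The first 4 eligible values, up to p = 7, all satisfy the conclusion.
p = 11: 6p - 1 = 65 = 5 × 13, not prime.
Hence p = 11 is a counterexample.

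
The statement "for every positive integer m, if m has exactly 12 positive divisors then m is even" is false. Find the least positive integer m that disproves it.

Check each positive integer m in order until m has exactly 12 positive divisors but m is odd.
For m = 60, 72, 84, 90, …, 294, 306, 308 the conclusion holds.
m = 315: divisors of 315: 12 divisors; 315 is odd.

m = 315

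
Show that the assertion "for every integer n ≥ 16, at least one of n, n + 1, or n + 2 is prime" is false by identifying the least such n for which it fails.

n = 20

We need the least integer n ≥ 16 for which n, n + 1, n + 2 are all composite.
For n = 16, 17, 18, 19 the conclusion holds.
n = 20: 20 = 2 × 10; 21 = 3 × 7; 22 = 2 × 11 — all composite.
Hence n = 20 is a counterexample.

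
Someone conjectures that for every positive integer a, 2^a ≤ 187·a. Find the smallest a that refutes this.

a = 12

The first 11 eligible values, up to a = 11, all satisfy the conclusion.
a = 12: 2^a = 4096 and 187·a = 2244, so 4096 > 2244.
Thus a = 12 disproves the claim, and no smaller a works.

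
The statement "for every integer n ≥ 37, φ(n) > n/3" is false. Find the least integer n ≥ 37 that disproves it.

n = 42

We need the least integer n ≥ 37 for which the claim fails.
The first 5 eligible values, up to n = 41, all satisfy the conclusion.
n = 42: φ(42) = 12 and 42/3 = 14, so φ(42) ≤ 42/3.
Thus n = 42 disproves the claim, and no smaller n works.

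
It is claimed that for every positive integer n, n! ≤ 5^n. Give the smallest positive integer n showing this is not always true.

n = 12

A counterexample is any positive integer n such that n! > 5^n; we check each in order.
For n = 1, 2, 3, 4, …, 9, 10, 11 the conclusion holds.
n = 12: n! = 479001600 and 5^n = 244140625, so 479001600 > 244140625.
So n = 12 is the smallest counterexample.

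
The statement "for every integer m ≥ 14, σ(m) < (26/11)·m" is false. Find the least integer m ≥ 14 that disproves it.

m = 24

A counterexample is any integer m ≥ 14 such that the claim fails; we check each in order.
The first 10 eligible values, up to m = 23, all satisfy the conclusion.
m = 24: σ(24) = 60; 60 ≥ 624/11.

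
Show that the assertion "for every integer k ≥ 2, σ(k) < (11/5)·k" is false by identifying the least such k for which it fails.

Check each integer k ≥ 2 in order until the claim fails.
For k = 2, 3, 4, 5, 6, 7, 8, 9, 10, 11 the conclusion holds.
k = 12: σ(12) = 28; 28 ≥ 132/5.
So k = 12 is the smallest counterexample.

k = 12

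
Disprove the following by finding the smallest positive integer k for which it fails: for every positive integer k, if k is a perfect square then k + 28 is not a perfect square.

k = 36

A counterexample is any positive integer k such that k is a perfect square but k + 28 is a perfect square; we check each in order.
The first 5 eligible values, up to k = 25, all satisfy the conclusion.
k = 36: 36 = 6² and 36 + 28 = 64 = 8².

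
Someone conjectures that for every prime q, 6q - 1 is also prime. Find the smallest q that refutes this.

Check each prime q in order until 6q - 1 is not prime.
The first 4 eligible values, up to q = 7, all satisfy the conclusion.
q = 11: 6q - 1 = 65 = 5 × 13, not prime.
So q = 11 is the smallest counterexample.

q = 11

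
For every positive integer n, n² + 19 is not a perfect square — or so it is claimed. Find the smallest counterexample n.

n = 9

We need the least positive integer n for which n² + 19 is a perfect square.
n = 1: 1² + 19 = 20, not a perfect square.
n = 2: 2² + 19 = 23, not a perfect square.
n = 3: 3² + 19 = 28, not a perfect square.
n = 4: 4² + 19 = 35, not a perfect square.
n = 5: 5² + 19 = 44, not a perfect square.
n = 6: 6² + 19 = 55, not a perfect square.
n = 7: 7² + 19 = 68, not a perfect square.
n = 8: 8² + 19 = 83, not a perfect square.
n = 9: 9² + 19 = 100 = 10², a perfect square.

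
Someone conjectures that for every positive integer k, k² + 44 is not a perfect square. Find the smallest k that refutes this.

k = 10

For k = 1, 2, 3, 4, 5, 6, 7, 8, 9 the conclusion holds.
k = 10: 10² + 44 = 144 = 12², a perfect square.
So k = 10 is the smallest counterexample.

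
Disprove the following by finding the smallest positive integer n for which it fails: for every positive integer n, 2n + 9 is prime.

n = 3

We need the least positive integer n for which 2n + 9 is not prime.
n = 1: 2n + 9 = 11, prime.
n = 2: 2n + 9 = 13, prime.
n = 3: 2n + 9 = 15 = 3 × 5, composite.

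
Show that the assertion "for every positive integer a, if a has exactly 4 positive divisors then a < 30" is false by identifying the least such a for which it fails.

We need the least positive integer a for which a has exactly 4 positive divisors but the claim fails.
For a = 6, 8, 10, 14, 15, 21, 22, 26, 27 the conclusion holds.
a = 33: τ(33) = 4; 33 ≥ 30.

a = 33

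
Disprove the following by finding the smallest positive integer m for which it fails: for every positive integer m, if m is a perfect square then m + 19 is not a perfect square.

Check each positive integer m in order until m is a perfect square but m + 19 is a perfect square.
m = 1: 1 + 19 = 20, not a perfect square.
m = 4: 4 + 19 = 23, not a perfect square.
m = 9: 9 + 19 = 28, not a perfect square.
m = 16: 16 + 19 = 35, not a perfect square.
m = 25: 25 + 19 = 44, not a perfect square.
m = 36: 36 + 19 = 55, not a perfect square.
m = 49: 49 + 19 = 68, not a perfect square.
m = 64: 64 + 19 = 83, not a perfect square.
m = 81: 81 = 9² and 81 + 19 = 100 = 10².

m = 81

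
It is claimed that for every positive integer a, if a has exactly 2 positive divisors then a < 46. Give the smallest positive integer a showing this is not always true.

a = 47

For a = 2, 3, 5, 7, …, 37, 41, 43 the conclusion holds.
a = 47: τ(47) = 2; 47 ≥ 46.
Thus a = 47 disproves the claim, and no smaller a works.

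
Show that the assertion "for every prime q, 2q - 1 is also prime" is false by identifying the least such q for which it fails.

For q = 2, 3 the conclusion holds.
q = 5: 2q - 1 = 9 = 3 × 3, not prime.

q = 5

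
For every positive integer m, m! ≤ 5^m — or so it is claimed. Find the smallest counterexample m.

We need the least positive integer m for which m! > 5^m.
For m = 1, 2, 3, 4, …, 9, 10, 11 the conclusion holds.
m = 12: m! = 479001600 and 5^m = 244140625, so 479001600 > 244140625.
So m = 12 is the smallest counterexample.

m = 12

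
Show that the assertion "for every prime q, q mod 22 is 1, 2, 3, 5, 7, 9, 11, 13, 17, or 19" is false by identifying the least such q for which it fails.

q = 37

We need the least prime q for which the claim fails.
For q = 2, 3, 5, 7, …, 23, 29, 31 the conclusion holds.
q = 37: 37 mod 22 = 15 — not in {1, 2, 3, 5, 7, 9, 11, 13, 17, 19}.
Thus q = 37 disproves the claim, and no smaller q works.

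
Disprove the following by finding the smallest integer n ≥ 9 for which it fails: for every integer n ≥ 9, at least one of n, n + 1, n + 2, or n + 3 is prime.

A counterexample is any integer n ≥ 9 such that n, n + 1, n + 2, n + 3 are all composite; we check each in order.
For n = 9, 10, 11, 12, …, 21, 22, 23 the conclusion holds.
n = 24: 24 = 2 × 12; 25 = 5 × 5; 26 = 2 × 13; 27 = 3 × 9 — all composite.
So n = 24 is the smallest counterexample.

n = 24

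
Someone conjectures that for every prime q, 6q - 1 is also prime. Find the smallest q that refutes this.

A counterexample is any prime q such that 6q - 1 is not prime; we check each in order.
For q = 2, 3, 5, 7 the conclusion holds.
q = 11: 6q - 1 = 65 = 5 × 13, not prime.

q = 11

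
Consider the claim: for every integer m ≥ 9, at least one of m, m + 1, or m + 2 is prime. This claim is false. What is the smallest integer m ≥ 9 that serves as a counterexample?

m = 14

For m = 9, 10, 11, 12, 13 the conclusion holds.
m = 14: 14 = 2 × 7; 15 = 3 × 5; 16 = 2 × 8 — all composite.
So m = 14 is the smallest counterexample.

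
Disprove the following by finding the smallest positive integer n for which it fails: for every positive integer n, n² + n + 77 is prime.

n = 6

A counterexample is any positive integer n such that n² + n + 77 is not prime; we check each in order.
For n = 1, 2, 3, 4, 5 the conclusion holds.
n = 6: n² + n + 77 = 119 = 7 × 17, composite.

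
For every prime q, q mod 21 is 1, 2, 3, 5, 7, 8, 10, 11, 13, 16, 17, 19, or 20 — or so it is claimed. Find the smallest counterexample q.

q = 67

A counterexample is any prime q such that the claim fails; we check each in order.
The first 18 eligible values, up to q = 61, all satisfy the conclusion.
q = 67: 67 mod 21 = 4 — not in {1, 2, 3, 5, 7, 8, 10, 11, 13, 16, 17, 19, 20}.
So q = 67 is the smallest counterexample.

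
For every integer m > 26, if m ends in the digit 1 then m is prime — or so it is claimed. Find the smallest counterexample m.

Check each integer m > 26 in order until m ends in the digit 1 but m is not prime.
m = 31: 31 ends in 1 and is prime.
m = 41: 41 ends in 1 and is prime.
m = 51: 51 ends in 1; 51 = 3 × 17, composite.

m = 51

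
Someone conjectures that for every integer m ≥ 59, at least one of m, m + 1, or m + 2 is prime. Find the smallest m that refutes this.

m = 62

For m = 59, 60, 61 the conclusion holds.
m = 62: 62 = 2 × 31; 63 = 3 × 21; 64 = 2 × 32 — all composite.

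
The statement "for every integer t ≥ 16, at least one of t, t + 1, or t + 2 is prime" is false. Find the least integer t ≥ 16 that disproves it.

We need the least integer t ≥ 16 for which t, t + 1, t + 2 are all composite.
The first 4 eligible values, up to t = 19, all satisfy the conclusion.
t = 20: 20 = 2 × 10; 21 = 3 × 7; 22 = 2 × 11 — all composite.

t = 20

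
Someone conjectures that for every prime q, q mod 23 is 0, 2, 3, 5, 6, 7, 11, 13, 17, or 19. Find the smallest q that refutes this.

q = 31

The first 10 eligible values, up to q = 29, all satisfy the conclusion.
q = 31: 31 mod 23 = 8 — not in {0, 2, 3, 5, 6, 7, 11, 13, 17, 19}.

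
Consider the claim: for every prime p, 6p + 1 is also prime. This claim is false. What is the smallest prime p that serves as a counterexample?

p = 19

p = 2: 6p + 1 = 13, prime.
p = 3: 6p + 1 = 19, prime.
p = 5: 6p + 1 = 31, prime.
p = 7: 6p + 1 = 43, prime.
p = 11: 6p + 1 = 67, prime.
p = 13: 6p + 1 = 79, prime.
p = 17: 6p + 1 = 103, prime.
p = 19: 6p + 1 = 115 = 5 × 23, not prime.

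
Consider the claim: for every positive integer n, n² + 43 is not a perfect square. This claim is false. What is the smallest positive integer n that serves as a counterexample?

n = 21

For n = 1, 2, 3, 4, …, 18, 19, 20 the conclusion holds.
n = 21: 21² + 43 = 484 = 22², a perfect square.
Thus n = 21 disproves the claim, and no smaller n works.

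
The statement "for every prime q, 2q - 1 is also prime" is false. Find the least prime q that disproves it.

q = 5

For q = 2, 3 the conclusion holds.
q = 5: 2q - 1 = 9 = 3 × 3, not prime.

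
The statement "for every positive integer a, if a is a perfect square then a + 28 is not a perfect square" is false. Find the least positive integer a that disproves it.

a = 36

For a = 1, 4, 9, 16, 25 the conclusion holds.
a = 36: 36 = 6² and 36 + 28 = 64 = 8².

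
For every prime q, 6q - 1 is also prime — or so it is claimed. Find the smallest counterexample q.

q = 11

Check each prime q in order until 6q - 1 is not prime.
q = 2: 6q - 1 = 11, prime.
q = 3: 6q - 1 = 17, prime.
q = 5: 6q - 1 = 29, prime.
q = 7: 6q - 1 = 41, prime.
q = 11: 6q - 1 = 65 = 5 × 13, not prime.
Hence q = 11 is a counterexample.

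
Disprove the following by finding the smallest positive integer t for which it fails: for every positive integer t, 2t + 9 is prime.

t = 3

Check each positive integer t in order until 2t + 9 is not prime.
For t = 1, 2 the conclusion holds.
t = 3: 2t + 9 = 15 = 3 × 5, composite.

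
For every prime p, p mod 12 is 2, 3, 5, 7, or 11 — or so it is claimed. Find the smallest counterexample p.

p = 13

The first 5 eligible values, up to p = 11, all satisfy the conclusion.
p = 13: 13 mod 12 = 1 — not in {2, 3, 5, 7, 11}.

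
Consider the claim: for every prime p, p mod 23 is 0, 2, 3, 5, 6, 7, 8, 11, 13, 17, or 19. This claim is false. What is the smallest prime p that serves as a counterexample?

We need the least prime p for which the claim fails.
The first 11 eligible values, up to p = 31, all satisfy the conclusion.
p = 37: 37 mod 23 = 14 — not in {0, 2, 3, 5, 6, 7, 8, 11, 13, 17, 19}.

p = 37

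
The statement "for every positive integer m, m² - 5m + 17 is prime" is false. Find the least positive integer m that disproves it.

m = 13

We need the least positive integer m for which m² - 5m + 17 is not prime.
For m = 1, 2, 3, 4, …, 10, 11, 12 the conclusion holds.
m = 13: m² - 5m + 17 = 121 = 11 × 11, composite.
Hence m = 13 is a counterexample.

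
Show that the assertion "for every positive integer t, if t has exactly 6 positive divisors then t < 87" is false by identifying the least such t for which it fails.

t = 92

A counterexample is any positive integer t such that t has exactly 6 positive divisors but the claim fails; we check each in order.
The first 13 eligible values, up to t = 76, all satisfy the conclusion.
t = 92: τ(92) = 6; 92 ≥ 87.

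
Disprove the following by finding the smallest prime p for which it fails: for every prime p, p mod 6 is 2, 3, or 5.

p = 2: 2 mod 6 = 2.
p = 3: 3 mod 6 = 3.
p = 5: 5 mod 6 = 5.
p = 7: 7 mod 6 = 1 — not in {2, 3, 5}.
So p = 7 is the smallest counterexample.

p = 7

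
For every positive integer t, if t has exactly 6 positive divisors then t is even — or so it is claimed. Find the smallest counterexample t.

The first 6 eligible values, up to t = 44, all satisfy the conclusion.
t = 45: divisors of 45: 1, 3, 5, 9, 15, 45; 45 is odd.
Thus t = 45 disproves the claim, and no smaller t works.

t = 45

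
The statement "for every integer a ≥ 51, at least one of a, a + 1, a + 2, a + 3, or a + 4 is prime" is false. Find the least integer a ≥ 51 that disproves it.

A counterexample is any integer a ≥ 51 such that a, a + 1, a + 2, a + 3, a + 4 are all composite; we check each in order.
For a = 51, 52, 53 the conclusion holds.
a = 54: 54 = 2 × 27; 55 = 5 × 11; 56 = 2 × 28; 57 = 3 × 19; 58 = 2 × 29 — all composite.

a = 54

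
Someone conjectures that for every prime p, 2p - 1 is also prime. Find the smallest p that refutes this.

p = 5

We need the least prime p for which 2p - 1 is not prime.
p = 2: 2p - 1 = 3, prime.
p = 3: 2p - 1 = 5, prime.
p = 5: 2p - 1 = 9 = 3 × 3, not prime.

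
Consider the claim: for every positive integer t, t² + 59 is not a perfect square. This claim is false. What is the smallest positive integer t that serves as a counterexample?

t = 29

We need the least positive integer t for which t² + 59 is a perfect square.
The first 28 eligible values, up to t = 28, all satisfy the conclusion.
t = 29: 29² + 59 = 900 = 30², a perfect square.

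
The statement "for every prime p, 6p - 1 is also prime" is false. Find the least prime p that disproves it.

p = 11

We need the least prime p for which 6p - 1 is not prime.
For p = 2, 3, 5, 7 the conclusion holds.
p = 11: 6p - 1 = 65 = 5 × 13, not prime.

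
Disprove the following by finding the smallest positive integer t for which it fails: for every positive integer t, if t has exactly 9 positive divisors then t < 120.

A counterexample is any positive integer t such that t has exactly 9 positive divisors but the claim fails; we check each in order.
t = 36: τ(36) = 9; 36 < 120.
t = 100: τ(100) = 9; 100 < 120.
t = 196: τ(196) = 9; 196 ≥ 120.
So t = 196 is the smallest counterexample.

t = 196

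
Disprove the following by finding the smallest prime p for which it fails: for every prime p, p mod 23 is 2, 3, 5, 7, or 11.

p = 13

A counterexample is any prime p such that the claim fails; we check each in order.
For p = 2, 3, 5, 7, 11 the conclusion holds.
p = 13: 13 mod 23 = 13 — not in {2, 3, 5, 7, 11}.
Thus p = 13 disproves the claim, and no smaller p works.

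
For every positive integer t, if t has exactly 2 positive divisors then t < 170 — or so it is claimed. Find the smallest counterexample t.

Check each positive integer t in order until t has exactly 2 positive divisors but the claim fails.
For t = 2, 3, 5, 7, …, 157, 163, 167 the conclusion holds.
t = 173: τ(173) = 2; 173 ≥ 170.

t = 173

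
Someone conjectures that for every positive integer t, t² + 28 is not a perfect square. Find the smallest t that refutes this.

t = 6

t = 1: 1² + 28 = 29, not a perfect square.
t = 2: 2² + 28 = 32, not a perfect square.
t = 3: 3² + 28 = 37, not a perfect square.
t = 4: 4² + 28 = 44, not a perfect square.
t = 5: 5² + 28 = 53, not a perfect square.
t = 6: 6² + 28 = 64 = 8², a perfect square.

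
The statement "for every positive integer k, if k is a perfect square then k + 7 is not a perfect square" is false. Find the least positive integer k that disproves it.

k = 9

Check each positive integer k in order until k is a perfect square but k + 7 is a perfect square.
For k = 1, 4 the conclusion holds.
k = 9: 9 = 3² and 9 + 7 = 16 = 4².
Hence k = 9 is a counterexample.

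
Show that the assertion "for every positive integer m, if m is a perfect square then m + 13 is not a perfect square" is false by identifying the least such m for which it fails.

m = 36

A counterexample is any positive integer m such that m is a perfect square but m + 13 is a perfect square; we check each in order.
For m = 1, 4, 9, 16, 25 the conclusion holds.
m = 36: 36 = 6² and 36 + 13 = 49 = 7².
Thus m = 36 disproves the claim, and no smaller m works.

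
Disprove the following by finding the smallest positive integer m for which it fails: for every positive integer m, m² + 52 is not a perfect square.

We need the least positive integer m for which m² + 52 is a perfect square.
The first 11 eligible values, up to m = 11, all satisfy the conclusion.
m = 12: 12² + 52 = 196 = 14², a perfect square.
Hence m = 12 is a counterexample.

m = 12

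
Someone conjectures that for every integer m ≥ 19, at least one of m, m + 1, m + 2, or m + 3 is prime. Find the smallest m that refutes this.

m = 24

The first 5 eligible values, up to m = 23, all satisfy the conclusion.
m = 24: 24 = 2 × 12; 25 = 5 × 5; 26 = 2 × 13; 27 = 3 × 9 — all composite.
So m = 24 is the smallest counterexample.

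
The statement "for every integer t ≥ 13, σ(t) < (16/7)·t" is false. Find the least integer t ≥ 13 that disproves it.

t = 24

Check each integer t ≥ 13 in order until the claim fails.
The first 11 eligible values, up to t = 23, all satisfy the conclusion.
t = 24: σ(24) = 60; 60 ≥ 384/7.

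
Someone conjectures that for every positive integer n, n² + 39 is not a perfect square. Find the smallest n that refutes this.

Check each positive integer n in order until n² + 39 is a perfect square.
n = 1: 1² + 39 = 40, not a perfect square.
n = 2: 2² + 39 = 43, not a perfect square.
n = 3: 3² + 39 = 48, not a perfect square.
n = 4: 4² + 39 = 55, not a perfect square.
n = 5: 5² + 39 = 64 = 8², a perfect square.
Thus n = 5 disproves the claim, and no smaller n works.

n = 5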